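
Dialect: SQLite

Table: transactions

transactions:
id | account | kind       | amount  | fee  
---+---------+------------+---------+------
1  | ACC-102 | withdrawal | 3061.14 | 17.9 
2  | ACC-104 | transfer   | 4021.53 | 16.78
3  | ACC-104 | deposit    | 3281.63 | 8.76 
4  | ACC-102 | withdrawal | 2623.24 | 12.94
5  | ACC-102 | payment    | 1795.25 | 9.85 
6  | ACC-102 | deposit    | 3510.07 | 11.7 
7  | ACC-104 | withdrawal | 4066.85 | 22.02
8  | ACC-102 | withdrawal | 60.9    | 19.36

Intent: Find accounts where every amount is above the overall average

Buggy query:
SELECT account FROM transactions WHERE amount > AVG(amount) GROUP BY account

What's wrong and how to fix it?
Bug: WHERE evaluates per row before aggregation, so AVG() is unavailable

Fix: Use a subquery for AVG and a HAVING MIN(...) filter so the condition holds for every row in the group

Corrected query:
SELECT account FROM transactions GROUP BY account HAVING MIN(amount) > (SELECT AVG(amount) FROM transactions)

Result:
account
-------
ACC-104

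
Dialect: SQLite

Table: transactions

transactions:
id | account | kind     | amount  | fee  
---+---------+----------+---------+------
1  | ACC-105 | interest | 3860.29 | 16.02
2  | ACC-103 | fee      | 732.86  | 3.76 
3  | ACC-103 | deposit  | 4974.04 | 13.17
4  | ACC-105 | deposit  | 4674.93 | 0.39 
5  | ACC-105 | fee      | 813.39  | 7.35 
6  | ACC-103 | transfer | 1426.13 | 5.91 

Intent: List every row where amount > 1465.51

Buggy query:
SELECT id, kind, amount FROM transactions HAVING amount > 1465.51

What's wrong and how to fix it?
Bug: HAVING filters the output of aggregation, but this query has no GROUP BY and no aggregate functions, so SQLite rejects it (HAVING clause on a non-aggregate query); the condition here is per row

Fix: Use WHERE for row-level filtering

Corrected query:
SELECT id, kind, amount FROM transactions WHERE amount > 1465.51

Result:
id | kind     | amount 
---+----------+--------
1  | interest | 3860.29
3  | deposit  | 4974.04
4  | deposit  | 4674.93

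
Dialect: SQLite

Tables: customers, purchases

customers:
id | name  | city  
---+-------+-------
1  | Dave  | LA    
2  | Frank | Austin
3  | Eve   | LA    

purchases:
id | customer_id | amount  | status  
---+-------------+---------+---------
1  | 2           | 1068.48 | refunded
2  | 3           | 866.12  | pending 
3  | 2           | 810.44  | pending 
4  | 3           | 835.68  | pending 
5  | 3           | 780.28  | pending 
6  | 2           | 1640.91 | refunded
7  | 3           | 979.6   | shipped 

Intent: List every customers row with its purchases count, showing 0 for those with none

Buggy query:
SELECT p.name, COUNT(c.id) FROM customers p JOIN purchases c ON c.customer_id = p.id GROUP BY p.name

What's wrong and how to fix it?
Bug: INNER JOIN drops customers rows that have no matching purchases rows

Fix: Use LEFT JOIN so parents without children still appear (COUNT(c.id) gives 0)

Corrected query:
SELECT p.name, COUNT(c.id) FROM customers p LEFT JOIN purchases c ON c.customer_id = p.id GROUP BY p.name

Result:
name  | COUNT(c.id)
------+------------
Dave  | 0          
Eve   | 4          
Frank | 3          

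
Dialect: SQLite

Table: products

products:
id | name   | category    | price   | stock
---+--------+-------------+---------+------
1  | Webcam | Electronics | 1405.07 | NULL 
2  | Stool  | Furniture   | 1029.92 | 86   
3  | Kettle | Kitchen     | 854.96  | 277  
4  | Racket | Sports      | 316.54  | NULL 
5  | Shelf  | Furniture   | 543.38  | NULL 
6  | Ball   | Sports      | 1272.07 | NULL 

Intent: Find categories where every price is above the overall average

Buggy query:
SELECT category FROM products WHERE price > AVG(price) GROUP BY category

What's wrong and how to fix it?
Bug: AVG() is an aggregate; it can't sit directly in WHERE

Fix: Use a subquery for AVG and a HAVING MIN(...) filter so the condition holds for every row in the group

Corrected query:
SELECT category FROM products GROUP BY category HAVING MIN(price) > (SELECT AVG(price) FROM products)

Result:
category   
-----------
Electronics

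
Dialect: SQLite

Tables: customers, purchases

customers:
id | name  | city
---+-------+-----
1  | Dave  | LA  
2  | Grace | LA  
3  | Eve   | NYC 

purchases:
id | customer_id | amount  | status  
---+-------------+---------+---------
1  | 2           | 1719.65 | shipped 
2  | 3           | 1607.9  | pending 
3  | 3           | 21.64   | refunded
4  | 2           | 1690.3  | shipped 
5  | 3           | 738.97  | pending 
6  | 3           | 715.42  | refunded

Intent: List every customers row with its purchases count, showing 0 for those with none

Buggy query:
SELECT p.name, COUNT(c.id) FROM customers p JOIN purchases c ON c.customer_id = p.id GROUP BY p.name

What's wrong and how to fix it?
Bug: INNER JOIN drops customers rows that have no matching purchases rows

Fix: Switch to LEFT JOIN to retain unmatched parent rows

Corrected query:
SELECT p.name, COUNT(c.id) FROM customers p LEFT JOIN purchases c ON c.customer_id = p.id GROUP BY p.name

Result:
name  | COUNT(c.id)
------+------------
Dave  | 0          
Eve   | 4          
Grace | 2          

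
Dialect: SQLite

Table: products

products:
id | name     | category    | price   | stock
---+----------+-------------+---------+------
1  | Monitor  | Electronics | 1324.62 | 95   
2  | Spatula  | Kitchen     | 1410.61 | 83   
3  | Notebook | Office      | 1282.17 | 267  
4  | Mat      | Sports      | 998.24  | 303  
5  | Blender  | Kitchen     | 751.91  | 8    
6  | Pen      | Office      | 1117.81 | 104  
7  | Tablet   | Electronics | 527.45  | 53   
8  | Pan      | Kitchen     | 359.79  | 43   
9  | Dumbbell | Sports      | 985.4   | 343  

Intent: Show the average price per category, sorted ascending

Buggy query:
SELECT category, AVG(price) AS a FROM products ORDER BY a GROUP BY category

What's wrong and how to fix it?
Bug: ORDER BY appears before GROUP BY; SQL clause order requires GROUP BY first

Fix: Reorder: SELECT … FROM … GROUP BY … ORDER BY …

Corrected query:
SELECT category, AVG(price) AS a FROM products GROUP BY category ORDER BY a

Result:
category    | a      
------------+--------
Kitchen     | 840.77 
Electronics | 926.035
Sports      | 991.82 
Office      | 1199.99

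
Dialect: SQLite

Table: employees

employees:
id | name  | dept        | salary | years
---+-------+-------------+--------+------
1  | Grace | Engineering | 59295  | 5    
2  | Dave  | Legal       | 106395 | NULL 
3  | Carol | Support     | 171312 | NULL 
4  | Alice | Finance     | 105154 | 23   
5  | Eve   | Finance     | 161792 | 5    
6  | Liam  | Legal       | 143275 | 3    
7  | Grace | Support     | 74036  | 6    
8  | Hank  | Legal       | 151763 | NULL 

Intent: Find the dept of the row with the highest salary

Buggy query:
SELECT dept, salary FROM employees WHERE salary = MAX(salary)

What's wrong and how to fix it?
Bug: WHERE is evaluated per row; an aggregate over the whole table isn't defined there

Fix: Wrap MAX in a scalar subquery so WHERE compares against a single value

Corrected query:
SELECT dept, salary FROM employees WHERE salary = (SELECT MAX(salary) FROM employees)

Result:
dept    | salary
--------+-------
Support | 171312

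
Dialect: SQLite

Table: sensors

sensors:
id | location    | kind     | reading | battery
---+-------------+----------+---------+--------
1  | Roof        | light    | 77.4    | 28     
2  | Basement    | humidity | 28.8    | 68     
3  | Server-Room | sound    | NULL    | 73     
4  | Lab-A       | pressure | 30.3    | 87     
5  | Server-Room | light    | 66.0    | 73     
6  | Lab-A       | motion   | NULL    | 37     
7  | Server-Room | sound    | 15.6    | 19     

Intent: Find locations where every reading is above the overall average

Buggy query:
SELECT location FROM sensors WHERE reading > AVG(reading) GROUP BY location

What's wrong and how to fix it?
Bug: AVG() is an aggregate; it can't sit directly in WHERE

Fix: Compute the overall average in a scalar subquery and compare each group's MIN against it in HAVING

Corrected query:
SELECT location FROM sensors GROUP BY location HAVING MIN(reading) > (SELECT AVG(reading) FROM sensors)

Result:
location
--------
Roof    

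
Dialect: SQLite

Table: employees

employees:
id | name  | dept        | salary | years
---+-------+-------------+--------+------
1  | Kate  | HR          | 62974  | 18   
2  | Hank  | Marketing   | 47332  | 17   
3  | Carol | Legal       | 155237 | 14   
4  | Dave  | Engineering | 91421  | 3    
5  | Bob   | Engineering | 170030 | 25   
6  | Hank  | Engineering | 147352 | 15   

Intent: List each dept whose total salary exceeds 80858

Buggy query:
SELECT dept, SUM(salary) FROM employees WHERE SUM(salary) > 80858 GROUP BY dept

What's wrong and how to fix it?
Bug: SUM(salary) is an aggregate, but WHERE filters rows before aggregation

Fix: Move the aggregate condition to a HAVING clause

Corrected query:
SELECT dept, SUM(salary) FROM employees GROUP BY dept HAVING SUM(salary) > 80858

Result:
dept        | SUM(salary)
------------+------------
Engineering | 408803     
Legal       | 155237     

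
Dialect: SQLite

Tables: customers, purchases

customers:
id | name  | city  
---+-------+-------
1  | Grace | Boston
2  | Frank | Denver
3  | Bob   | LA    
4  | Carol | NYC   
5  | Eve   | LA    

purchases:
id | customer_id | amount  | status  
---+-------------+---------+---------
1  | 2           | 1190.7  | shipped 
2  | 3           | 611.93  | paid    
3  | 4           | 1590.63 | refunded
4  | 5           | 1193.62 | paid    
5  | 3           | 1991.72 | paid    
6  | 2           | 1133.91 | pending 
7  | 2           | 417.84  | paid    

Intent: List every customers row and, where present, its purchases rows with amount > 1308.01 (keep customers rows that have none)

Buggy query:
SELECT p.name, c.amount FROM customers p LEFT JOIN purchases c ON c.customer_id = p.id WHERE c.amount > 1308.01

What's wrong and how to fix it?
Bug: Filtering c.amount in WHERE discards the NULL rows produced by LEFT JOIN, turning it into an inner join

Fix: Move the right-table condition into the ON clause so unmatched parents are kept

Corrected query:
SELECT p.name, c.amount FROM customers p LEFT JOIN purchases c ON c.customer_id = p.id AND c.amount > 1308.01

Result:
name  | amount 
------+--------
Grace | NULL   
Frank | NULL   
Bob   | 1991.72
Carol | 1590.63
Eve   | NULL   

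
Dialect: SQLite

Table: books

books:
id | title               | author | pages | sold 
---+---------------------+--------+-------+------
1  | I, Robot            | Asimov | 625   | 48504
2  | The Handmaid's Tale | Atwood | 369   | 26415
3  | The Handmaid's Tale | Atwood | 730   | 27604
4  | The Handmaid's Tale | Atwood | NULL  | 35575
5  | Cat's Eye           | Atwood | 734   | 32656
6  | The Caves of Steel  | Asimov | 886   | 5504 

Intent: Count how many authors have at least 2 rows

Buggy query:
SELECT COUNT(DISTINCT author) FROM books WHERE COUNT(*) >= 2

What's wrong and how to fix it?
Bug: WHERE filters individual rows, not groups, so a group-level COUNT is invalid there

Fix: Group first with HAVING COUNT(*) >= 2, then COUNT the resulting groups

Corrected query:
SELECT COUNT(*) FROM (SELECT author FROM books GROUP BY author HAVING COUNT(*) >= 2)

Result:
COUNT(*)
--------
2       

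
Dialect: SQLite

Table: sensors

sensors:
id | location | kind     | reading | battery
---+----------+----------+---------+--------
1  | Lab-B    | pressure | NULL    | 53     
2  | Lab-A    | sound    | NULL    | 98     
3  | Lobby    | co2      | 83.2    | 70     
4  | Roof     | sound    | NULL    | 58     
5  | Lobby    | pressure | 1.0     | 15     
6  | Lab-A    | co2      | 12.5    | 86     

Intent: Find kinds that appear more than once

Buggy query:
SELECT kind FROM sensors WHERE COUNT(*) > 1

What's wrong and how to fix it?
Bug: WHERE can't reference COUNT(*); aggregates are computed after WHERE

Fix: Group first, then use HAVING for the count condition

Corrected query:
SELECT kind FROM sensors GROUP BY kind HAVING COUNT(*) > 1

Result:
kind    
--------
co2     
pressure
sound   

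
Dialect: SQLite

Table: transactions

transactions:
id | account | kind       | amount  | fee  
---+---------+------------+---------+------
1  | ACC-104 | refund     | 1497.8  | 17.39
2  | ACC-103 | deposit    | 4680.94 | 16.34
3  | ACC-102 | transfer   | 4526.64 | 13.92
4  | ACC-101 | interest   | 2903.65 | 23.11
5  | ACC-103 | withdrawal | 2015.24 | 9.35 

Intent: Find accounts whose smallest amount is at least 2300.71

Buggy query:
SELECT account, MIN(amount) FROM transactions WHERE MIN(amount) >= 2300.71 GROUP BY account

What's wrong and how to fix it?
Bug: MIN() in WHERE is a misuse of aggregate

Fix: Replace WHERE with HAVING after the GROUP BY

Corrected query:
SELECT account, MIN(amount) FROM transactions GROUP BY account HAVING MIN(amount) >= 2300.71

Result:
account | MIN(amount)
--------+------------
ACC-101 | 2903.65    
ACC-102 | 4526.64    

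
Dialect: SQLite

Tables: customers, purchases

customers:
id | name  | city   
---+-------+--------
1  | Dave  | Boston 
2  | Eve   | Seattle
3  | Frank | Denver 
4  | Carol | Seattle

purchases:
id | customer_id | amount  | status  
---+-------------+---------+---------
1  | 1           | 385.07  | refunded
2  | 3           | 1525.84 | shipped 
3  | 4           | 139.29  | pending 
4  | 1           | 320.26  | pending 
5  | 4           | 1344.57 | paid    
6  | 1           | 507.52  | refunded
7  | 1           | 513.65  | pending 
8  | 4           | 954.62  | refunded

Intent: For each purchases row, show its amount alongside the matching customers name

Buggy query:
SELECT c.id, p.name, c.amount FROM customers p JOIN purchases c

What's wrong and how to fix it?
Bug: JOIN with no ON clause produces a cartesian product; every purchases row pairs with every customers row

Fix: Add ON c.customer_id = p.id to the JOIN

Corrected query:
SELECT c.id, p.name, c.amount FROM customers p JOIN purchases c ON c.customer_id = p.id

Result:
id | name  | amount 
---+-------+--------
1  | Dave  | 385.07 
2  | Frank | 1525.84
3  | Carol | 139.29 
4  | Dave  | 320.26 
5  | Carol | 1344.57
6  | Dave  | 507.52 
7  | Dave  | 513.65 
8  | Carol | 954.62 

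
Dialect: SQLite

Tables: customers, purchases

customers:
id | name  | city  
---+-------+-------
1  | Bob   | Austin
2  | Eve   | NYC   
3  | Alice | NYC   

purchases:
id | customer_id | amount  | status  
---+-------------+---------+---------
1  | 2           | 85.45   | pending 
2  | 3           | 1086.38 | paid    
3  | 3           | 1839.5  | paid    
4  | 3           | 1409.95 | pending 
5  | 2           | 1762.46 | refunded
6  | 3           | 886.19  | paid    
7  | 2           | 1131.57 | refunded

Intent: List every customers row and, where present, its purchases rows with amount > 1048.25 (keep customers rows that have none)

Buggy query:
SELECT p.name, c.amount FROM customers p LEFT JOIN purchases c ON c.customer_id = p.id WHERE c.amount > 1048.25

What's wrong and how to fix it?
Bug: Filtering c.amount in WHERE discards the NULL rows produced by LEFT JOIN, turning it into an inner join

Fix: Move the right-table condition into the ON clause so unmatched parents are kept

Corrected query:
SELECT p.name, c.amount FROM customers p LEFT JOIN purchases c ON c.customer_id = p.id AND c.amount > 1048.25

Result:
name  | amount 
------+--------
Bob   | NULL   
Eve   | 1131.57
Eve   | 1762.46
Alice | 1086.38
Alice | 1409.95
Alice | 1839.5 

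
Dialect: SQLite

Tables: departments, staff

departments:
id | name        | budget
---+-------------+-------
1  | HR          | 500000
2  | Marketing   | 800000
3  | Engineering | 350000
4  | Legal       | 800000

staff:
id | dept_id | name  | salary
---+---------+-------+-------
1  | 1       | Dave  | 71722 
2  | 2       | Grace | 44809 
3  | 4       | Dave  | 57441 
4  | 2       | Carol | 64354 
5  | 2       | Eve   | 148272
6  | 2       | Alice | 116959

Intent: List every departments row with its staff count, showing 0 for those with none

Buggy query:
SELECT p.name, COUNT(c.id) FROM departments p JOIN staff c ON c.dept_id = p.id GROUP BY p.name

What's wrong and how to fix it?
Bug: An inner join excludes parents with zero children

Fix: Switch to LEFT JOIN to retain unmatched parent rows

Corrected query:
SELECT p.name, COUNT(c.id) FROM departments p LEFT JOIN staff c ON c.dept_id = p.id GROUP BY p.name

Result:
name        | COUNT(c.id)
------------+------------
Engineering | 0          
HR          | 1          
Legal       | 1          
Marketing   | 4          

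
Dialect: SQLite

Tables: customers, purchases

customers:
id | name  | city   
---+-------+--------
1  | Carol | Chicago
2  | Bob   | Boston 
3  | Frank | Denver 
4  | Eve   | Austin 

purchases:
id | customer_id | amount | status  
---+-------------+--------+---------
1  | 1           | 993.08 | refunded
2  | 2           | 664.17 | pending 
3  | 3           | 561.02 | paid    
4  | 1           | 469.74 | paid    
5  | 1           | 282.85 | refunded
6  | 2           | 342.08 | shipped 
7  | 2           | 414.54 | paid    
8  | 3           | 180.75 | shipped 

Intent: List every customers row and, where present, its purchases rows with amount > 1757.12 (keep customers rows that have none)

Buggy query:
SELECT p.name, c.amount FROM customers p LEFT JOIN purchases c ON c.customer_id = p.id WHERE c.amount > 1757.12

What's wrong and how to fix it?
Bug: A WHERE condition on the right-hand table after LEFT JOIN drops unmatched parents

Fix: Put 'c.amount > 1757.12' in the JOIN's ON clause instead of WHERE

Corrected query:
SELECT p.name, c.amount FROM customers p LEFT JOIN purchases c ON c.customer_id = p.id AND c.amount > 1757.12

Result:
name  | amount
------+-------
Carol | NULL  
Bob   | NULL  
Frank | NULL  
Eve   | NULL  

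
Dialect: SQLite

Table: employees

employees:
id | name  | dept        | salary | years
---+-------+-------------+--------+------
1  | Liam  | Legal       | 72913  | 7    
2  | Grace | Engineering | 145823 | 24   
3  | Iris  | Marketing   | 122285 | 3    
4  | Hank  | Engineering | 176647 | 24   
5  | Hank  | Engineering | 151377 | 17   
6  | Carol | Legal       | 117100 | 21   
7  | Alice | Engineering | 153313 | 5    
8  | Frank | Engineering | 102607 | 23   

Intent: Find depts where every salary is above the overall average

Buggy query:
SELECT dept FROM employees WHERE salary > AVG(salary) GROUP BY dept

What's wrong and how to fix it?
Bug: WHERE evaluates per row before aggregation, so AVG() is unavailable

Fix: Compute the overall average in a scalar subquery and compare each group's MIN against it in HAVING

Corrected query:
SELECT dept FROM employees GROUP BY dept HAVING MIN(salary) > (SELECT AVG(salary) FROM employees)

Result:
(no rows)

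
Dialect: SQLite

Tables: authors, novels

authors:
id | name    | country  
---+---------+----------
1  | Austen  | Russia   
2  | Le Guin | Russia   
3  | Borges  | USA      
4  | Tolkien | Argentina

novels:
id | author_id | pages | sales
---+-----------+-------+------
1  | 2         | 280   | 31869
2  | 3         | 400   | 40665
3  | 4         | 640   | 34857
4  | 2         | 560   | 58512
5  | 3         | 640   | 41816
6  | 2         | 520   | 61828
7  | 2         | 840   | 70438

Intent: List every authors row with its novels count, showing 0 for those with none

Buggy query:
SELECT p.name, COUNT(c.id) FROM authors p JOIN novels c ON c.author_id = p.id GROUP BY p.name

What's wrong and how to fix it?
Bug: An inner join excludes parents with zero children

Fix: Switch to LEFT JOIN to retain unmatched parent rows

Corrected query:
SELECT p.name, COUNT(c.id) FROM authors p LEFT JOIN novels c ON c.author_id = p.id GROUP BY p.name

Result:
name    | COUNT(c.id)
--------+------------
Austen  | 0          
Borges  | 2          
Le Guin | 4          
Tolkien | 1          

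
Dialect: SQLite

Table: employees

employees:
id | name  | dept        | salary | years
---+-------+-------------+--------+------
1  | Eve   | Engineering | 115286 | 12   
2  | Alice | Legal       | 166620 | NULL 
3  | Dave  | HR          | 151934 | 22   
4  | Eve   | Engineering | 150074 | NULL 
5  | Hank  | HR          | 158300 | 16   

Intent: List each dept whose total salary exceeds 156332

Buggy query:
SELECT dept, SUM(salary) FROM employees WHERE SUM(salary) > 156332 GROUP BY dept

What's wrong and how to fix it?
Bug: SUM(salary) is an aggregate, but WHERE filters rows before aggregation

Fix: Use HAVING (which filters groups after aggregation) instead of WHERE

Corrected query:
SELECT dept, SUM(salary) FROM employees GROUP BY dept HAVING SUM(salary) > 156332

Result:
dept        | SUM(salary)
------------+------------
Engineering | 265360     
HR          | 310234     
Legal       | 166620     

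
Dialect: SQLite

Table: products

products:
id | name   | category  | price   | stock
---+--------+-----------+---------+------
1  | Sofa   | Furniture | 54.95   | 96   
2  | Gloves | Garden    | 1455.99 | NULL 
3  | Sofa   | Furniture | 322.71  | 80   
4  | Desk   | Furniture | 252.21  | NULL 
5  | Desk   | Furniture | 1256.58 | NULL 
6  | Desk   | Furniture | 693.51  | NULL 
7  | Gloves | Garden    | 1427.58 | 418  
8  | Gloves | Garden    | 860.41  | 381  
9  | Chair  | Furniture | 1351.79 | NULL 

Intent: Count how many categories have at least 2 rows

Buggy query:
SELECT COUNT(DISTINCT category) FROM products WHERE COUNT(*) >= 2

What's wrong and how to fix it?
Bug: WHERE filters individual rows, not groups, so a group-level COUNT is invalid there

Fix: Group first with HAVING COUNT(*) >= 2, then COUNT the resulting groups

Corrected query:
SELECT COUNT(*) FROM (SELECT category FROM products GROUP BY category HAVING COUNT(*) >= 2)

Result:
COUNT(*)
--------
2       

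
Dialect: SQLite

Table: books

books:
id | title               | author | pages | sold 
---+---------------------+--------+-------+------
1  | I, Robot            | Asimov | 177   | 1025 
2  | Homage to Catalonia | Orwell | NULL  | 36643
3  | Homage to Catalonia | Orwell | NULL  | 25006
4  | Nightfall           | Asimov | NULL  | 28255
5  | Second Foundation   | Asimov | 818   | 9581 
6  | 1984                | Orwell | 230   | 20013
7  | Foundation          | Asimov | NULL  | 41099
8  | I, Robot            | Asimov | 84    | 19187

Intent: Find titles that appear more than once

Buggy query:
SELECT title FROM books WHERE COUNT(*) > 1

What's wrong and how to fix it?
Bug: COUNT(*) is an aggregate and cannot be used in WHERE

Fix: Group first, then use HAVING for the count condition

Corrected query:
SELECT title FROM books GROUP BY title HAVING COUNT(*) > 1

Result:
title              
-------------------
Homage to Catalonia
I, Robot           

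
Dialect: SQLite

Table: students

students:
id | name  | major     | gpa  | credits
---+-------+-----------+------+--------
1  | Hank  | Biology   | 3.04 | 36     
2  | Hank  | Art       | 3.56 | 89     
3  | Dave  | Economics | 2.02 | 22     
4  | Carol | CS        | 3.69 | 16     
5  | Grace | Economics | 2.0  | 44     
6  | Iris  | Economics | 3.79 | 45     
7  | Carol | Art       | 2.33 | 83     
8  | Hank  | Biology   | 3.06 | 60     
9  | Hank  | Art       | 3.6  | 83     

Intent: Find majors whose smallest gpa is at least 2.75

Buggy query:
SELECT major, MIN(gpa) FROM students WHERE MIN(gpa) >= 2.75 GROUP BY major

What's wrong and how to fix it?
Bug: Aggregates like MIN are computed per group after WHERE runs

Fix: Use HAVING for the per-group MIN condition

Corrected query:
SELECT major, MIN(gpa) FROM students GROUP BY major HAVING MIN(gpa) >= 2.75

Result:
major   | MIN(gpa)
--------+---------
Biology | 3.04    
CS      | 3.69    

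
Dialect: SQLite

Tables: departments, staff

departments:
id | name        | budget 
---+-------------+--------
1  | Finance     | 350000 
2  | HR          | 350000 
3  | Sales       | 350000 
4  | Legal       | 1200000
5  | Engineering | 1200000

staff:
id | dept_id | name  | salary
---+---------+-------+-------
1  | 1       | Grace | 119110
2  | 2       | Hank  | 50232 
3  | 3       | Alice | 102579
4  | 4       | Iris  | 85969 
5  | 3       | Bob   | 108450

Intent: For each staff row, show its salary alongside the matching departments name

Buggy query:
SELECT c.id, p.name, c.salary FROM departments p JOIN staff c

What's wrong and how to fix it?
Bug: Missing join condition: each staff row is matched to all departments rows instead of just its own

Fix: Specify the join condition linking the foreign key to the parent id

Corrected query:
SELECT c.id, p.name, c.salary FROM departments p JOIN staff c ON c.dept_id = p.id

Result:
id | name    | salary
---+---------+-------
1  | Finance | 119110
2  | HR      | 50232 
3  | Sales   | 102579
4  | Legal   | 85969 
5  | Sales   | 108450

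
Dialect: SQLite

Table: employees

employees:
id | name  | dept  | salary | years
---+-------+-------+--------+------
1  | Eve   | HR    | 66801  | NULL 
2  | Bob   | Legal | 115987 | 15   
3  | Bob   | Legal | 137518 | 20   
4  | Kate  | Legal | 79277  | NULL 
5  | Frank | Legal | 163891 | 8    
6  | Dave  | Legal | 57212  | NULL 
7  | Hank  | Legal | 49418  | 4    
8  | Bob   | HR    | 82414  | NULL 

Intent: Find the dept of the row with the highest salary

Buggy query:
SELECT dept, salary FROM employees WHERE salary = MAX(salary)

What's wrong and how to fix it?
Bug: WHERE is evaluated per row; an aggregate over the whole table isn't defined there

Fix: Wrap MAX in a scalar subquery so WHERE compares against a single value

Corrected query:
SELECT dept, salary FROM employees WHERE salary = (SELECT MAX(salary) FROM employees)

Result:
dept  | salary
------+-------
Legal | 163891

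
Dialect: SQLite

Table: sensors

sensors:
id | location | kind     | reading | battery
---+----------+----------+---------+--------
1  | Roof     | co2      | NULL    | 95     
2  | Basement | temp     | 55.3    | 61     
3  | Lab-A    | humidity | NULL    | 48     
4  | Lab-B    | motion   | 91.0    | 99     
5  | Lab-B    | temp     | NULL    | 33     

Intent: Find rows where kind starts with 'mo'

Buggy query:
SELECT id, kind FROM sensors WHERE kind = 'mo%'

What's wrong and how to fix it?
Bug: Wildcards only work with LIKE; '=' treats '%' as a literal character

Fix: Use LIKE for wildcard pattern matching

Corrected query:
SELECT id, kind FROM sensors WHERE kind LIKE 'mo%'

Result:
id | kind  
---+-------
4  | motion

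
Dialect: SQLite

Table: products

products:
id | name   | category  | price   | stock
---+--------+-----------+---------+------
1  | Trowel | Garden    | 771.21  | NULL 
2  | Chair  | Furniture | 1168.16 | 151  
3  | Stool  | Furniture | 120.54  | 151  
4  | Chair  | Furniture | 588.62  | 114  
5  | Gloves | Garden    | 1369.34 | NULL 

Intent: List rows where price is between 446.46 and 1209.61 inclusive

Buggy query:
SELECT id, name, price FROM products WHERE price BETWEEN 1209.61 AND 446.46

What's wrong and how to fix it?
Bug: BETWEEN expects the lower bound first; with 1209.61 AND 446.46 the range is empty

Fix: Write BETWEEN 446.46 AND 1209.61

Corrected query:
SELECT id, name, price FROM products WHERE price BETWEEN 446.46 AND 1209.61

Result:
id | name   | price  
---+--------+--------
1  | Trowel | 771.21 
2  | Chair  | 1168.16
4  | Chair  | 588.62 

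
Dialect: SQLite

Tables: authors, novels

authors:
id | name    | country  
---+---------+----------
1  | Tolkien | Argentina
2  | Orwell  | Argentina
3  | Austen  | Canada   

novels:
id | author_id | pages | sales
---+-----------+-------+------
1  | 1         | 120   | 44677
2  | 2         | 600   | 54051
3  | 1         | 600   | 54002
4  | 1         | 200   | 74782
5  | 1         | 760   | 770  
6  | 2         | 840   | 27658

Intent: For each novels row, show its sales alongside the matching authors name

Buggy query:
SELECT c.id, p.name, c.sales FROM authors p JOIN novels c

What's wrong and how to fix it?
Bug: Missing join condition: each novels row is matched to all authors rows instead of just its own

Fix: Specify the join condition linking the foreign key to the parent id

Corrected query:
SELECT c.id, p.name, c.sales FROM authors p JOIN novels c ON c.author_id = p.id

Result:
id | name    | sales
---+---------+------
1  | Tolkien | 44677
2  | Orwell  | 54051
3  | Tolkien | 54002
4  | Tolkien | 74782
5  | Tolkien | 770  
6  | Orwell  | 27658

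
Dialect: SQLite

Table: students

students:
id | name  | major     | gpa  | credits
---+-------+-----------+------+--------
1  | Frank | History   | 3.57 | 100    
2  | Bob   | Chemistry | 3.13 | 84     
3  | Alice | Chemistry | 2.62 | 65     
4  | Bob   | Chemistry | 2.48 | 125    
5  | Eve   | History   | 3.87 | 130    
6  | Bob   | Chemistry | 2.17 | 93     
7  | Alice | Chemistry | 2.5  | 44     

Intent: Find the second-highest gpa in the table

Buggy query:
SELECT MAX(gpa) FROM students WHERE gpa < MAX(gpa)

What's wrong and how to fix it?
Bug: The inner MAX is an aggregate inside WHERE, which is not allowed

Fix: Compute the overall MAX in a subquery, then take MAX of rows below it

Corrected query:
SELECT MAX(gpa) FROM students WHERE gpa < (SELECT MAX(gpa) FROM students)

Result:
MAX(gpa)
--------
3.57    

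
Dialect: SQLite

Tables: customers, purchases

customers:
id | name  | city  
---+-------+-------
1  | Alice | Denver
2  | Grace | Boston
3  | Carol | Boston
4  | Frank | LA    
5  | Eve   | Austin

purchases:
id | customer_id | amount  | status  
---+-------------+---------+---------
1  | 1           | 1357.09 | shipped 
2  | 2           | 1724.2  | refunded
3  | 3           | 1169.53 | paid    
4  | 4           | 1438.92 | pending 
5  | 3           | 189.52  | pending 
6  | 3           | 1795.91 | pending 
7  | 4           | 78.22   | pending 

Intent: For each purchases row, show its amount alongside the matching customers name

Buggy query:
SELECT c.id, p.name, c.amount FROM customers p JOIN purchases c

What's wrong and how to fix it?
Bug: JOIN with no ON clause produces a cartesian product; every purchases row pairs with every customers row

Fix: Specify the join condition linking the foreign key to the parent id

Corrected query:
SELECT c.id, p.name, c.amount FROM customers p JOIN purchases c ON c.customer_id = p.id

Result:
id | name  | amount 
---+-------+--------
1  | Alice | 1357.09
2  | Grace | 1724.2 
3  | Carol | 1169.53
4  | Frank | 1438.92
5  | Carol | 189.52 
6  | Carol | 1795.91
7  | Frank | 78.22  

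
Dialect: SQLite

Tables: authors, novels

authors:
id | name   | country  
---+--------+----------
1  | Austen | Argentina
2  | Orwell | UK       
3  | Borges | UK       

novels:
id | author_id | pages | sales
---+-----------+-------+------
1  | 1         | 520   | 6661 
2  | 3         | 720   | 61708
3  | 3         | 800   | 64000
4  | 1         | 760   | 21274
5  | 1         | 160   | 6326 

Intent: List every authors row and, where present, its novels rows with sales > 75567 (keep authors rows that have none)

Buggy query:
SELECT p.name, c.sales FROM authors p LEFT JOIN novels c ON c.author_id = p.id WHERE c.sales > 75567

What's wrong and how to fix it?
Bug: Filtering c.sales in WHERE discards the NULL rows produced by LEFT JOIN, turning it into an inner join

Fix: Put 'c.sales > 75567' in the JOIN's ON clause instead of WHERE

Corrected query:
SELECT p.name, c.sales FROM authors p LEFT JOIN novels c ON c.author_id = p.id AND c.sales > 75567

Result:
name   | sales
-------+------
Austen | NULL 
Orwell | NULL 
Borges | NULL 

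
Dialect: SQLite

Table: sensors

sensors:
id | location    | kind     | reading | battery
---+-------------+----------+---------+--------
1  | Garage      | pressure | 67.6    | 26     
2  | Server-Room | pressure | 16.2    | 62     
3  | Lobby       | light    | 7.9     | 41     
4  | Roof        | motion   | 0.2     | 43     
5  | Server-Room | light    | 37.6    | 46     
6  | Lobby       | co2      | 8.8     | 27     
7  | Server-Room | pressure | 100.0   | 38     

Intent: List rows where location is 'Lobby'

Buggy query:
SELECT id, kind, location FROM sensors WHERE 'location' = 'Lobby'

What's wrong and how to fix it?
Bug: Single quotes denote string literals in SQL; the column name is being compared as a constant string

Fix: Remove the quotes around the column name (or use double quotes for an identifier)

Corrected query:
SELECT id, kind, location FROM sensors WHERE location = 'Lobby'

Result:
id | kind  | location
---+-------+---------
3  | light | Lobby   
6  | co2   | Lobby   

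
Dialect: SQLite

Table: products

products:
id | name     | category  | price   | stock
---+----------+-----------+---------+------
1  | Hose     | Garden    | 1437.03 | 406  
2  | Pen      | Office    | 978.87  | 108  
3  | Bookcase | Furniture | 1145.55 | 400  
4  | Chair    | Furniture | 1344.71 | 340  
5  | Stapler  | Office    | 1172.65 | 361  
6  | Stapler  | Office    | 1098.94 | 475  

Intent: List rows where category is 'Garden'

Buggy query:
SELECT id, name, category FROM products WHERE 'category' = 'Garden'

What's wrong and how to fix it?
Bug: 'category' in single quotes is a string literal, not the column; the comparison is literal-vs-literal and never true

Fix: Remove the quotes around the column name (or use double quotes for an identifier)

Corrected query:
SELECT id, name, category FROM products WHERE category = 'Garden'

Result:
id | name | category
---+------+---------
1  | Hose | Garden  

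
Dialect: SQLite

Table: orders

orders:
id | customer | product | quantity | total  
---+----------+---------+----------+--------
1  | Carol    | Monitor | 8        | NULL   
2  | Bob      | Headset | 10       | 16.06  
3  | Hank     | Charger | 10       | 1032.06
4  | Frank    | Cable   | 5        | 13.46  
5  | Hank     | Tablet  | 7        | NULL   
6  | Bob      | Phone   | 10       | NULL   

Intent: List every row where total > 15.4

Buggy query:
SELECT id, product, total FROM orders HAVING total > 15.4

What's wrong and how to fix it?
Bug: HAVING filters the output of aggregation, but this query has no GROUP BY and no aggregate functions, so SQLite rejects it (HAVING clause on a non-aggregate query); the condition here is per row

Fix: Replace HAVING with WHERE since the condition applies to individual rows

Corrected query:
SELECT id, product, total FROM orders WHERE total > 15.4

Result:
id | product | total  
---+---------+--------
2  | Headset | 16.06  
3  | Charger | 1032.06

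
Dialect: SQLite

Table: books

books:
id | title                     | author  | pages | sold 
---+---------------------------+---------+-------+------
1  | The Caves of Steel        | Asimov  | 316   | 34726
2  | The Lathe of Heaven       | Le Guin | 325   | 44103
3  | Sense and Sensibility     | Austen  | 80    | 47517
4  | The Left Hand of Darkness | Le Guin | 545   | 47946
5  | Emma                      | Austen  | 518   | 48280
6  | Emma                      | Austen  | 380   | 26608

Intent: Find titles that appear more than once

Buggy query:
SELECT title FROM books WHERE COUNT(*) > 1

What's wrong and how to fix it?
Bug: COUNT(*) is an aggregate and cannot be used in WHERE

Fix: GROUP BY title, then filter groups with HAVING COUNT(*) > 1

Corrected query:
SELECT title FROM books GROUP BY title HAVING COUNT(*) > 1

Result:
title
-----
Emma 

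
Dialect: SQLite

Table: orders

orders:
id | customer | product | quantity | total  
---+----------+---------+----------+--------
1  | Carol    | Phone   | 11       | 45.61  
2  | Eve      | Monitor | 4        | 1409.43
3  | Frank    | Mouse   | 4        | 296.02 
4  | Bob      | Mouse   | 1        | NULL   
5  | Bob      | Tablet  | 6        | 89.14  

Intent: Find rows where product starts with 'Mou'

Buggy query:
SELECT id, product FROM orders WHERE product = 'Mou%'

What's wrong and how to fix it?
Bug: Wildcards only work with LIKE; '=' treats '%' as a literal character

Fix: Replace '=' with LIKE so 'Mou%' is treated as a pattern

Corrected query:
SELECT id, product FROM orders WHERE product LIKE 'Mou%'

Result:
id | product
---+--------
3  | Mouse  
4  | Mouse  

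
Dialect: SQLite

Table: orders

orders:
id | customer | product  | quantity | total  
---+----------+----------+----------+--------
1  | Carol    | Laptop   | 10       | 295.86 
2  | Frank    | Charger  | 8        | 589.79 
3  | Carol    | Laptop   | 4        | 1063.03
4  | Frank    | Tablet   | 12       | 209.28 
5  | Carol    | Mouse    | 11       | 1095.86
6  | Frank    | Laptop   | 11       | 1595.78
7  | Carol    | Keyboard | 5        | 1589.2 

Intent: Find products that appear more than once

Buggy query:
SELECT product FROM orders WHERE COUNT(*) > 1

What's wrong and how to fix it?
Bug: WHERE can't reference COUNT(*); aggregates are computed after WHERE

Fix: GROUP BY product, then filter groups with HAVING COUNT(*) > 1

Corrected query:
SELECT product FROM orders GROUP BY product HAVING COUNT(*) > 1

Result:
product
-------
Laptop 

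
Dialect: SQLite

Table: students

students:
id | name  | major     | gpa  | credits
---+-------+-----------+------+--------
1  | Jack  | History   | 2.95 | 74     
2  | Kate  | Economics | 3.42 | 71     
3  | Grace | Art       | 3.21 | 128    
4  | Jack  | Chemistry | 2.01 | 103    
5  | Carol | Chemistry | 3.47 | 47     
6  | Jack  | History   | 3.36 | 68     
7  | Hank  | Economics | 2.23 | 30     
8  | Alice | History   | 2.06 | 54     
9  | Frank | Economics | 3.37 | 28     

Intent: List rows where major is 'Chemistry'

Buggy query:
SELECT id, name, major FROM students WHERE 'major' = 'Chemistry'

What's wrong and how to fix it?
Bug: Single quotes denote string literals in SQL; the column name is being compared as a constant string

Fix: Remove the quotes around the column name (or use double quotes for an identifier)

Corrected query:
SELECT id, name, major FROM students WHERE major = 'Chemistry'

Result:
id | name  | major    
---+-------+----------
4  | Jack  | Chemistry
5  | Carol | Chemistry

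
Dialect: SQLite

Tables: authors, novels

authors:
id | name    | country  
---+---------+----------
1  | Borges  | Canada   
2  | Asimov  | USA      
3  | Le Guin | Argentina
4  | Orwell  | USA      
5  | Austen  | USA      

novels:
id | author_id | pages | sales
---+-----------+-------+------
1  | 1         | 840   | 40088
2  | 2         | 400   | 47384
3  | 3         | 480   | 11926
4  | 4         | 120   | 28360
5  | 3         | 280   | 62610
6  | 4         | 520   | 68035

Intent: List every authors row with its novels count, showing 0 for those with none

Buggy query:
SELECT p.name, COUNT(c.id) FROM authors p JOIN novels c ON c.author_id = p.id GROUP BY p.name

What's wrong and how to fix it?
Bug: An inner join excludes parents with zero children

Fix: Use LEFT JOIN so parents without children still appear (COUNT(c.id) gives 0)

Corrected query:
SELECT p.name, COUNT(c.id) FROM authors p LEFT JOIN novels c ON c.author_id = p.id GROUP BY p.name

Result:
name    | COUNT(c.id)
--------+------------
Asimov  | 1          
Austen  | 0          
Borges  | 1          
Le Guin | 2          
Orwell  | 2          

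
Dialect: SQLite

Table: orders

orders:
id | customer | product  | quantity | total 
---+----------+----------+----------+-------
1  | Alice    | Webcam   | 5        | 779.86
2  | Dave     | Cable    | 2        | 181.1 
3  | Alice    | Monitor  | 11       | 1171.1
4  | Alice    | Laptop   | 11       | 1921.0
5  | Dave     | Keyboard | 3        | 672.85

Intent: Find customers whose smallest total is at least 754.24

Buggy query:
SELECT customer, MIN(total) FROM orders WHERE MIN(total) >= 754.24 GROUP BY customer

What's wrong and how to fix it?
Bug: Aggregates like MIN are computed per group after WHERE runs

Fix: Replace WHERE with HAVING after the GROUP BY

Corrected query:
SELECT customer, MIN(total) FROM orders GROUP BY customer HAVING MIN(total) >= 754.24

Result:
customer | MIN(total)
---------+-----------
Alice    | 779.86    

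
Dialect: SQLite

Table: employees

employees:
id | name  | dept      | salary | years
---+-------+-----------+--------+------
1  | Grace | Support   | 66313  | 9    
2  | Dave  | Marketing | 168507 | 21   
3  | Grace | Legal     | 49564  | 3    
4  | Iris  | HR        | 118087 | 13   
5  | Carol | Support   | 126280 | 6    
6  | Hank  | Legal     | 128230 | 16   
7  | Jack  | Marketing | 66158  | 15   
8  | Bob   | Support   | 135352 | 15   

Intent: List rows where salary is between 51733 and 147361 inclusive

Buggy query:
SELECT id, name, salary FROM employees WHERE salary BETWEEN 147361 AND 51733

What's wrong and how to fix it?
Bug: The bounds are reversed; BETWEEN a AND b requires a <= b to match anything

Fix: Write BETWEEN 51733 AND 147361

Corrected query:
SELECT id, name, salary FROM employees WHERE salary BETWEEN 51733 AND 147361

Result:
id | name  | salary
---+-------+-------
1  | Grace | 66313 
4  | Iris  | 118087
5  | Carol | 126280
6  | Hank  | 128230
7  | Jack  | 66158 
8  | Bob   | 135352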